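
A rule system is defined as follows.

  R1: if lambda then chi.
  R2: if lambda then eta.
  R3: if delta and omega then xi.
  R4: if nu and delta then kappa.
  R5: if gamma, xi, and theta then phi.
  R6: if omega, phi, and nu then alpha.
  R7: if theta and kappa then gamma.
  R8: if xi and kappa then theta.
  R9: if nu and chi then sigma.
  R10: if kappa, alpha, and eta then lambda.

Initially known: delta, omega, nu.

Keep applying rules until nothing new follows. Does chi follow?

No

chi would need lambda (R1), but lambda is never established.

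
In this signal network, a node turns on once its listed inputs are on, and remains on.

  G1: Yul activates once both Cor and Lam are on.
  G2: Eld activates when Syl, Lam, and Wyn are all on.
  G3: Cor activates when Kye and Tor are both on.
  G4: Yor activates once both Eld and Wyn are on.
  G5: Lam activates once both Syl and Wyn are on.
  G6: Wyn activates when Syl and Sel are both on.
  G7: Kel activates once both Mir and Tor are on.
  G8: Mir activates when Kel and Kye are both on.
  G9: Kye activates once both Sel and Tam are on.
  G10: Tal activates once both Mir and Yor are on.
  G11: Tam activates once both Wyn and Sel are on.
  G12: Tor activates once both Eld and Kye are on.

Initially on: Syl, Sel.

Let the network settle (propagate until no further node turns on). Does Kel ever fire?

No

Kel would need Mir and Tor (G7), but Mir never turns on.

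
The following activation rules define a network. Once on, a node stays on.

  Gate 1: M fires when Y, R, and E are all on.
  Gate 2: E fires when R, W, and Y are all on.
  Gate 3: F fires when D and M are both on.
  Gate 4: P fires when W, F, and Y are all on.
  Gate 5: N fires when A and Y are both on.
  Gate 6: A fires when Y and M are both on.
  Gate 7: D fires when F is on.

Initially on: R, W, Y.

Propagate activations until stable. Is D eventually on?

No

D would need F (Gate 7), but F never turns on.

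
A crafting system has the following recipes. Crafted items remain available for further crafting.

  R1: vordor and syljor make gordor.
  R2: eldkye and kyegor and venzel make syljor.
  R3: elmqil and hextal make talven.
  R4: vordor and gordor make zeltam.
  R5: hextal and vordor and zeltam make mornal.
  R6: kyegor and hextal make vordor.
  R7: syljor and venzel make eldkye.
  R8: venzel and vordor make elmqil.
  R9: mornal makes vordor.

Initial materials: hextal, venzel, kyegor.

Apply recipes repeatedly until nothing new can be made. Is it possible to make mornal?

No

mornal would need hextal, vordor, and zeltam (R5), but zeltam is never obtained.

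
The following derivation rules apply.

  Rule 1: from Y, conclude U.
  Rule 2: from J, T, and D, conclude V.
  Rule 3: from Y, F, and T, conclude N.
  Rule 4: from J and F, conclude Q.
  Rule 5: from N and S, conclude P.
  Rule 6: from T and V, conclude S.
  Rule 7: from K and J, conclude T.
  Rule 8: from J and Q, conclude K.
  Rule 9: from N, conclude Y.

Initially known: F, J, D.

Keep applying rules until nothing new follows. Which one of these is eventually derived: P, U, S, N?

S

J and F hold, so Q follows (Rule 4).
J and Q hold, so K follows (Rule 8).
K and J hold, so T follows (Rule 7).
From J, T, and D, Rule 2 gives V.
T and V hold, so S follows (Rule 6).
P would need N and S (Rule 5), but N is never established. N would need Y, F, and T (Rule 3), but Y is never established. U would need Y (Rule 1), but Y is never established.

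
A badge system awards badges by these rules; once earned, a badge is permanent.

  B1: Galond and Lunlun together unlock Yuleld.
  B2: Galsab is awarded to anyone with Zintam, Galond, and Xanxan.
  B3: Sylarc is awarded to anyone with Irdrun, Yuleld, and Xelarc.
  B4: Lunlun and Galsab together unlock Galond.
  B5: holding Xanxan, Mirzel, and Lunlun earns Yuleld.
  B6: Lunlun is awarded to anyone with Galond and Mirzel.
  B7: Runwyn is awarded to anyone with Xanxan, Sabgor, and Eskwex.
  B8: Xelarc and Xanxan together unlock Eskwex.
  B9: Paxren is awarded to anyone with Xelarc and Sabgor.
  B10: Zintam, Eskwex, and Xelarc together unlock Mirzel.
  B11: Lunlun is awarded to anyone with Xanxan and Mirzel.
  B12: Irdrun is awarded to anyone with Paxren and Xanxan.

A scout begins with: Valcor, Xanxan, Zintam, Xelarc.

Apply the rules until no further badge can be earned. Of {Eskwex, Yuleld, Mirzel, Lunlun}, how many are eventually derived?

With Xelarc and Xanxan, Eskwex is earned (B8).
With Zintam, Eskwex, and Xelarc, Mirzel is earned (B10).
With Xanxan and Mirzel, Lunlun is earned (B11).
With Xanxan, Mirzel, and Lunlun, Yuleld is earned (B5).
Eskwex: reached.
Yuleld: reached.
Mirzel: reached.
Lunlun: reached.
All 4 are reached.

4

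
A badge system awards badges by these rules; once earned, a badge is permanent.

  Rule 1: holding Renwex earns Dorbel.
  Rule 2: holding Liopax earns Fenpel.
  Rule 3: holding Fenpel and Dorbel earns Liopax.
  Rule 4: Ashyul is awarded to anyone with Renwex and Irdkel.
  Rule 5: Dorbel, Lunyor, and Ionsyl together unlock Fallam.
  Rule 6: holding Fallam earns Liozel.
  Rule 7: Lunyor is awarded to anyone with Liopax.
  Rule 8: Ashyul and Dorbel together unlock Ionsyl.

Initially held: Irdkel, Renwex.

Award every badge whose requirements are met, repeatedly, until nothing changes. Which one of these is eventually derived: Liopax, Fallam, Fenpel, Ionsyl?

Ionsyl

With Renwex and Irdkel, Ashyul is earned (Rule 4).
With Renwex, Dorbel is earned (Rule 1).
With Ashyul and Dorbel, Ionsyl is earned (Rule 8).
Liopax would need Fenpel and Dorbel (Rule 3), but Fenpel is never earned. Fallam would need Dorbel, Lunyor, and Ionsyl (Rule 5), but Lunyor is never earned. Fenpel would need Liopax (Rule 2), but Liopax is never earned.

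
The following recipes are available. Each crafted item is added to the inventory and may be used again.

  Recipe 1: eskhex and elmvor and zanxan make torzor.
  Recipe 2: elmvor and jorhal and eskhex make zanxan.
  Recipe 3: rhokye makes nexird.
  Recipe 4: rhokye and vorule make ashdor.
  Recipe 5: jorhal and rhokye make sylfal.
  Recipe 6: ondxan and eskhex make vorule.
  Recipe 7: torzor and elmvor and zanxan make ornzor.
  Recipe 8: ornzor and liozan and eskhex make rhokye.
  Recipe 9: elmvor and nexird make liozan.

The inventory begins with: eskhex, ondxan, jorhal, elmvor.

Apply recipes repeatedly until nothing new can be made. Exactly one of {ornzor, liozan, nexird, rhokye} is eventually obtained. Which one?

elmvor and jorhal and eskhex → zanxan (Recipe 2).
Using Recipe 1, eskhex, elmvor, and zanxan make torzor.
Using Recipe 7, torzor, elmvor, and zanxan make ornzor.
nexird would need rhokye (Recipe 3), but rhokye is never obtained. rhokye would need ornzor, liozan, and eskhex (Recipe 8), but liozan is never obtained. liozan would need elmvor and nexird (Recipe 9), but nexird is never obtained.

ornzor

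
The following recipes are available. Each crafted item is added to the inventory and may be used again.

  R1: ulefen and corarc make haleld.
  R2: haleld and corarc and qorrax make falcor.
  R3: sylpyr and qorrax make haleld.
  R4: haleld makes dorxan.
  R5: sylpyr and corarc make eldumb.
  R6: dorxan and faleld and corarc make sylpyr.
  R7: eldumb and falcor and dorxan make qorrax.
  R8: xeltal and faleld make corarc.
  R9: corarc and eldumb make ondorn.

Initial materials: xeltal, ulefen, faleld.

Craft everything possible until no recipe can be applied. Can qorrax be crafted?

No

qorrax would need eldumb, falcor, and dorxan (R7), but falcor is never obtained.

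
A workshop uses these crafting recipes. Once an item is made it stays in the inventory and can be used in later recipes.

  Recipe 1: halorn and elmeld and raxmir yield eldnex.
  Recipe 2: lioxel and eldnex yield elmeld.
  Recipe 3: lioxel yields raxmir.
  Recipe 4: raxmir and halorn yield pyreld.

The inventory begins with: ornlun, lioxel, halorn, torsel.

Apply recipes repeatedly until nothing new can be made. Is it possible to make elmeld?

elmeld would need lioxel and eldnex (Recipe 2), but eldnex is never obtained.

No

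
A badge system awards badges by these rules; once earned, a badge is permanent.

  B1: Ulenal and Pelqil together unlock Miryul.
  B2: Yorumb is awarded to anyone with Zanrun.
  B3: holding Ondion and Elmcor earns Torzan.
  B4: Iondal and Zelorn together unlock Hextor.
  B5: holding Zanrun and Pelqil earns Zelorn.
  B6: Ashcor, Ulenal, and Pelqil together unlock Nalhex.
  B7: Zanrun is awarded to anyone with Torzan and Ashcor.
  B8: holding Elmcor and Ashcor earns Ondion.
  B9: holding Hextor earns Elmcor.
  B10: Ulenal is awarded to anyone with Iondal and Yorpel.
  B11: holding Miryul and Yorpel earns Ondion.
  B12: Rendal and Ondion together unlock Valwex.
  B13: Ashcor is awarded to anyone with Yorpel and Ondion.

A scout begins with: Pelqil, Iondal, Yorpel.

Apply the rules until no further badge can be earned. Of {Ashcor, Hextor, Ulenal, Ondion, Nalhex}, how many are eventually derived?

4

With Iondal and Yorpel, Ulenal is earned (B10).
With Ulenal and Pelqil, Miryul is earned (B1).
With Miryul and Yorpel, Ondion is earned (B11).
With Yorpel and Ondion, Ashcor is earned (B13).
With Ashcor, Ulenal, and Pelqil, Nalhex is earned (B6).
Ashcor: reached.
Hextor would need Iondal and Zelorn (B4), but Zelorn is never earned.
Ulenal: reached.
Ondion: reached.
Nalhex: reached.
Reached: Ashcor, Ulenal, Ondion, and Nalhex — 4 of the 5.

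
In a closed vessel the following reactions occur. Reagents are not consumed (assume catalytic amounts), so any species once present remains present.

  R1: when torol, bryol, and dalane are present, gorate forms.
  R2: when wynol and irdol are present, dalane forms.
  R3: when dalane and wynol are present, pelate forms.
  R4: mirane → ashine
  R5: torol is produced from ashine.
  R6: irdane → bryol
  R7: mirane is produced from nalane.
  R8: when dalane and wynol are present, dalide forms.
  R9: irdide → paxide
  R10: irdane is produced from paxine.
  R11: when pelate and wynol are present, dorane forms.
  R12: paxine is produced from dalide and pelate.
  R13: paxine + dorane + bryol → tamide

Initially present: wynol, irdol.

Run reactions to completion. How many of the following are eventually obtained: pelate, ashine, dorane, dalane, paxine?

wynol and irdol present → dalane forms (R2).
dalane and wynol present → dalide forms (R8).
dalane and wynol present → pelate forms (R3).
dalide and pelate present → paxine forms (R12).
pelate and wynol present → dorane forms (R11).
pelate: reached.
ashine would need mirane (R4), but mirane never forms.
dorane: reached.
dalane: reached.
paxine: reached.
Reached: pelate, dorane, dalane, and paxine — 4 of the 5.

4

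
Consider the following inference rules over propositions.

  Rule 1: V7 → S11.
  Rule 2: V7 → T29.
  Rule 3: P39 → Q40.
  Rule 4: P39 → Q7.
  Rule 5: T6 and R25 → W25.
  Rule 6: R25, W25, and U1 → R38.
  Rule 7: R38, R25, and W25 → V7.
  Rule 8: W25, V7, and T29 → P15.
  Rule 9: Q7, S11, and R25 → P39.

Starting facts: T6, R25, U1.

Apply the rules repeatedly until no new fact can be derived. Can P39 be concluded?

P39 would need Q7, S11, and R25 (Rule 9), but Q7 is never established.

No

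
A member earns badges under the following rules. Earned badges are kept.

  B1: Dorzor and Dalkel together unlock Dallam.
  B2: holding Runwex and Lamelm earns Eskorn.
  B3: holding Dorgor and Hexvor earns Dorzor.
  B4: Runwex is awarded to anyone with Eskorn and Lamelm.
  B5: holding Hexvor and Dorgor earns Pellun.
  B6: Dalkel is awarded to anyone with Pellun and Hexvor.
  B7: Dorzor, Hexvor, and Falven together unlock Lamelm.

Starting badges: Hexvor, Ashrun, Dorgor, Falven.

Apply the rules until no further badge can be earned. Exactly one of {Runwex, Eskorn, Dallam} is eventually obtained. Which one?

Dallam

With Dorgor and Hexvor, Dorzor is earned (B3).
With Hexvor and Dorgor, Pellun is earned (B5).
With Pellun and Hexvor, Dalkel is earned (B6).
With Dorzor and Dalkel, Dallam is earned (B1).
Eskorn would need Runwex and Lamelm (B2), but Runwex is never earned. Runwex would need Eskorn and Lamelm (B4), but Eskorn is never earned.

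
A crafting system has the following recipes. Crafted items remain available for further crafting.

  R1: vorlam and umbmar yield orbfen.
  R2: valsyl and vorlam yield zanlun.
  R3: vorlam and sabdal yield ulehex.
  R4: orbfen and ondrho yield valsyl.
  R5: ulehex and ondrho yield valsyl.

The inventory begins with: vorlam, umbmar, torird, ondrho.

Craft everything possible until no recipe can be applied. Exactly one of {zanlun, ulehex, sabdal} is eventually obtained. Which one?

Using R1, vorlam and umbmar make orbfen.
Using R4, orbfen and ondrho make valsyl.
Using R2, valsyl and vorlam make zanlun.
ulehex would need vorlam and sabdal (R3), but sabdal is never obtained. No rule produces sabdal, and it is not given.

zanlun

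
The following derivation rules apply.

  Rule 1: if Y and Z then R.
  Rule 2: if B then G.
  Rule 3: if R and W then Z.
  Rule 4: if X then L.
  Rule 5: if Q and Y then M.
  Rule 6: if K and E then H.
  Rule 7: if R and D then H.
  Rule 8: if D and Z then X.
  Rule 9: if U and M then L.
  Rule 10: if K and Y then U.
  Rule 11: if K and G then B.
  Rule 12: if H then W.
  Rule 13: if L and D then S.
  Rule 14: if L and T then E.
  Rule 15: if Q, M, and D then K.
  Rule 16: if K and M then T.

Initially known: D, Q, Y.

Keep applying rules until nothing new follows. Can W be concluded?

Yes

Q and Y hold, so M follows (Rule 5).
Q, M, and D hold, so K follows (Rule 15).
K and M hold, so T follows (Rule 16).
From K and Y, Rule 10 gives U.
U and M hold, so L follows (Rule 9).
L and T hold, so E follows (Rule 14).
From K and E, Rule 6 gives H.
H holds, so W follows (Rule 12).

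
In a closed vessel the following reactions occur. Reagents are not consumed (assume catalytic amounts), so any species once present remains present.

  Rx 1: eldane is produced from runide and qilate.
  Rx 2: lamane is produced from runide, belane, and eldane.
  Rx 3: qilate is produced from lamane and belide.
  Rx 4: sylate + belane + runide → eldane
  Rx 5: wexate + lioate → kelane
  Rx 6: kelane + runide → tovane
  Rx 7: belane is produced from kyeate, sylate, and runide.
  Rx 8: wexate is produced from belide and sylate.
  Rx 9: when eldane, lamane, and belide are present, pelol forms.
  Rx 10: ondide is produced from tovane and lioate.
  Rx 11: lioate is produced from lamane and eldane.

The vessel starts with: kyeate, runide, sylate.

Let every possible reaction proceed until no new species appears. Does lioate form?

Yes

kyeate, sylate, and runide present → belane forms (Rx 7).
sylate, belane, and runide present → eldane forms (Rx 4).
runide, belane, and eldane present → lamane forms (Rx 2).
lamane and eldane present → lioate forms (Rx 11).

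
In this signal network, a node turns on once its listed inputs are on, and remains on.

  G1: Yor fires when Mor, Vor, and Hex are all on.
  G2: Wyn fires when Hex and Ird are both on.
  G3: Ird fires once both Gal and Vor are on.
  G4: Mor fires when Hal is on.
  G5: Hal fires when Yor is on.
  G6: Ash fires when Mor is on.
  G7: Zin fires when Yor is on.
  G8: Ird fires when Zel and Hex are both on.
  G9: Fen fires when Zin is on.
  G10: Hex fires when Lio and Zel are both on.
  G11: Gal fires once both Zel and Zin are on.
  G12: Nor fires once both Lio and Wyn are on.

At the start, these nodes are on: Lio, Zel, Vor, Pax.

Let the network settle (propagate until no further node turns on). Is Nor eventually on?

Lio and Zel are on, so Hex fires (G10).
Zel and Hex are on, so Ird fires (G8).
G2: Hex and Ird on → Wyn on.
G12: Lio and Wyn on → Nor on.

Yes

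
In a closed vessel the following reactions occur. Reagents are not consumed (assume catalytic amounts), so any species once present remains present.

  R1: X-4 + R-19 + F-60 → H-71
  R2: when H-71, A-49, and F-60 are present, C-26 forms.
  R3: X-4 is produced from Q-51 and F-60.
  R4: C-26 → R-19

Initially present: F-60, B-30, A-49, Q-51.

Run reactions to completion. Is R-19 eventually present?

No

R-19 would need C-26 (R4), but C-26 never forms.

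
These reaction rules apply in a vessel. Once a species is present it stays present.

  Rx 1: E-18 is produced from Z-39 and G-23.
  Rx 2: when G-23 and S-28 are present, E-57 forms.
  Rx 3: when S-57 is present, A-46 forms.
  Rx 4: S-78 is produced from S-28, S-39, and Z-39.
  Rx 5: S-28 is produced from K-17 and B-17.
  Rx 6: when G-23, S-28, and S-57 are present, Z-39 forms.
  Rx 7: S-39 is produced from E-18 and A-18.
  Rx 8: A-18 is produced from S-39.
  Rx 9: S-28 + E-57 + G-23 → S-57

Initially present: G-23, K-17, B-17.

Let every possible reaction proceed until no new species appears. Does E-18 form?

K-17 and B-17 present → S-28 forms (Rx 5).
G-23 and S-28 present → E-57 forms (Rx 2).
S-28, E-57, and G-23 present → S-57 forms (Rx 9).
G-23, S-28, and S-57 present → Z-39 forms (Rx 6).
Z-39 and G-23 present → E-18 forms (Rx 1).

Yes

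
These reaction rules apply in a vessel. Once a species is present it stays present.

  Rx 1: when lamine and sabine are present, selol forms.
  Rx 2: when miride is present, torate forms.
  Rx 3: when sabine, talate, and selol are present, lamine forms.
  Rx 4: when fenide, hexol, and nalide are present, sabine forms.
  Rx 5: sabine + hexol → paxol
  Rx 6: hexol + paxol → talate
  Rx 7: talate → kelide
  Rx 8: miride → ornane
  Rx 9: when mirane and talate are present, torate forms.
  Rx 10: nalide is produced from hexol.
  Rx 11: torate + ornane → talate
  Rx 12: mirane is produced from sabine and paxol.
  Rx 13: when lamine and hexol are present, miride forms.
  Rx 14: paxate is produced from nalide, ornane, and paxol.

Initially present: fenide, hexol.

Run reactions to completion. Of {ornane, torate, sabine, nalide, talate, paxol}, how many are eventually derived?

5

hexol present → nalide forms (Rx 10).
fenide, hexol, and nalide present → sabine forms (Rx 4).
sabine and hexol present → paxol forms (Rx 5).
sabine and paxol present → mirane forms (Rx 12).
hexol and paxol present → talate forms (Rx 6).
mirane and talate present → torate forms (Rx 9).
ornane would need miride (Rx 8), but miride never forms.
torate: reached.
sabine: reached.
nalide: reached.
talate: reached.
paxol: reached.
Reached: torate, sabine, nalide, talate, and paxol — 5 of the 6.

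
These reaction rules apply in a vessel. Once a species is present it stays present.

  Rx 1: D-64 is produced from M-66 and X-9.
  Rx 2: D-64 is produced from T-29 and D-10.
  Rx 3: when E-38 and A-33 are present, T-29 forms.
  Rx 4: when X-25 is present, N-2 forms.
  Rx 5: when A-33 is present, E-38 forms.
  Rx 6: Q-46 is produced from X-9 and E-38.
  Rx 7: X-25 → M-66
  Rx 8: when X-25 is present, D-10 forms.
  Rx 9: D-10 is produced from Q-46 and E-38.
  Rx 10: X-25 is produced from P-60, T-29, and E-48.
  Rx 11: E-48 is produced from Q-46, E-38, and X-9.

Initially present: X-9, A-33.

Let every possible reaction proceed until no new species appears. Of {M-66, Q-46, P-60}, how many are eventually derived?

1

A-33 present → E-38 forms (Rx 5).
X-9 and E-38 present → Q-46 forms (Rx 6).
M-66 would need X-25 (Rx 7), but X-25 never forms.
Q-46: reached.
No rule produces P-60, and it is not given.
Reached: Q-46 — 1 of the 3.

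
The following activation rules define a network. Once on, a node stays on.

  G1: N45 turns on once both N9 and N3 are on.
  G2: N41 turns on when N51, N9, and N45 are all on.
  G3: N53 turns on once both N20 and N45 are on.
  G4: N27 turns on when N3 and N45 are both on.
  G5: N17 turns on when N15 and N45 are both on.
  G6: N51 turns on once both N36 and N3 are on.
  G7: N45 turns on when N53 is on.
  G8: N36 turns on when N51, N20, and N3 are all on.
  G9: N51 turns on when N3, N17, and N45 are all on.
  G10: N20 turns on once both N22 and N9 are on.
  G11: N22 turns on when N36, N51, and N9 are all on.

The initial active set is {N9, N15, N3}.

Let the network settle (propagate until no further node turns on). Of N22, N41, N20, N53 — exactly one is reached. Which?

N41

G1: N9 and N3 on → N45 on.
G5: N15 and N45 on → N17 on.
G9: N3, N17, and N45 on → N51 on.
G2: N51, N9, and N45 on → N41 on.
N22 would need N36, N51, and N9 (G11), but N36 never turns on. N20 would need N22 and N9 (G10), but N22 never turns on. N53 would need N20 and N45 (G3), but N20 never turns on.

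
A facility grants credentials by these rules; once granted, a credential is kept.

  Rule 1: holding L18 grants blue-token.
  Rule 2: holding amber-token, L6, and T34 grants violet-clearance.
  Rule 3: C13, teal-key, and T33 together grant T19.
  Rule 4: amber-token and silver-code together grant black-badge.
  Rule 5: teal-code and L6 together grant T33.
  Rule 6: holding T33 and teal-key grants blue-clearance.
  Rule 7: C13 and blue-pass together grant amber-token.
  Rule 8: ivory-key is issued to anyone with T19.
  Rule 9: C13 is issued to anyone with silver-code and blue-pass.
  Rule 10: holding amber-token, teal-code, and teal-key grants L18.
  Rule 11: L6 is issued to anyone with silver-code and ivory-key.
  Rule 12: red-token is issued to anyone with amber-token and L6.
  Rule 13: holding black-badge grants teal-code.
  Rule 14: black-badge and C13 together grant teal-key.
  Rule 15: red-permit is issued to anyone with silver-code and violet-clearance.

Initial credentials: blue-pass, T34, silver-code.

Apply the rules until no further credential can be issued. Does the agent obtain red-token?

red-token would need amber-token and L6 (Rule 12), but L6 is never granted.

No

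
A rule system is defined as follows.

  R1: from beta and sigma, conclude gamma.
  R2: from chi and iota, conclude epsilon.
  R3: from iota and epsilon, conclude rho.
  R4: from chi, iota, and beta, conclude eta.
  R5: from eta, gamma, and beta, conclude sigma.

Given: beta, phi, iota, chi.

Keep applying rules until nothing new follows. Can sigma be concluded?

sigma would need eta, gamma, and beta (R5), but gamma is never established.

No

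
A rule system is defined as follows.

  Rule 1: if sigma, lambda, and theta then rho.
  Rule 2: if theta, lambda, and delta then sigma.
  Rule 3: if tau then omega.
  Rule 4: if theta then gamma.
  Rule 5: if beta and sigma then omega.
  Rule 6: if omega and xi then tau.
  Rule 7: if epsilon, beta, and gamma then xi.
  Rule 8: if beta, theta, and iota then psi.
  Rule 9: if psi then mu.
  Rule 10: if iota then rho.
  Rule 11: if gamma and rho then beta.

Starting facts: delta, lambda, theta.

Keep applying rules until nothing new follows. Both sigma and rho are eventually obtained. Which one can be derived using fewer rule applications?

sigma: From theta, lambda, and delta, Rule 2 gives sigma. [1 rule application]
rho: From theta, lambda, and delta, Rule 2 gives sigma. From sigma, lambda, and theta, Rule 1 gives rho. [2 rule applications]
sigma needs fewer.

sigma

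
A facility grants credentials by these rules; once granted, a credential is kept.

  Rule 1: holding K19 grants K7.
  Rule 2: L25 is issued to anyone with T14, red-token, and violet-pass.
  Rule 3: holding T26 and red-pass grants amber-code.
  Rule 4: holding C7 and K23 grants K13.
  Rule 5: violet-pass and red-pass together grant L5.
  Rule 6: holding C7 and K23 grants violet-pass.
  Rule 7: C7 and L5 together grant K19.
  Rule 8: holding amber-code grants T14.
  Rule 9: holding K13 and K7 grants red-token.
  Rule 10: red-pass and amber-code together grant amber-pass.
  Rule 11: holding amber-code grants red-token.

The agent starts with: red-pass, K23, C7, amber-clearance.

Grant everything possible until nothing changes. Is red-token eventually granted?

Holding C7 and K23 grants K13 (Rule 4).
Holding C7 and K23 grants violet-pass (Rule 6).
Holding violet-pass and red-pass grants L5 (Rule 5).
Holding C7 and L5 grants K19 (Rule 7).
Holding K19 grants K7 (Rule 1).
Holding K13 and K7 grants red-token (Rule 9).

Yes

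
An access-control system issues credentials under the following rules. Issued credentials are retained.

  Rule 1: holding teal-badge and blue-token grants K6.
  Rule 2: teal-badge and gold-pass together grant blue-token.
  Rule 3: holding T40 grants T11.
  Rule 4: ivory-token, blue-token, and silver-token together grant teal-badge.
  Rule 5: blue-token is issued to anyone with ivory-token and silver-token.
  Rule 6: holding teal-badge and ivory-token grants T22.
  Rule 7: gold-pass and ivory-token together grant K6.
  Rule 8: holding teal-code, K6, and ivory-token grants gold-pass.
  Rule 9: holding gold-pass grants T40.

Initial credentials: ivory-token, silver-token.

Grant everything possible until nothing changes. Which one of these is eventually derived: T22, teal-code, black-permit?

Holding ivory-token and silver-token grants blue-token (Rule 5).
Holding ivory-token, blue-token, and silver-token grants teal-badge (Rule 4).
Holding teal-badge and ivory-token grants T22 (Rule 6).
No rule produces teal-code, and it is not given. No rule produces black-permit, and it is not given.

T22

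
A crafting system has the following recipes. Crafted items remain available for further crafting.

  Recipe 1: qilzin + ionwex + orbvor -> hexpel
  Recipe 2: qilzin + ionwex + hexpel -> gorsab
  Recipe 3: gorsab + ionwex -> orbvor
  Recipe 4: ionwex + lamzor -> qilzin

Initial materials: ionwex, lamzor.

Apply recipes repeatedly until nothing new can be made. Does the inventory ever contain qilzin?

Yes

ionwex + lamzor -> qilzin (Recipe 4).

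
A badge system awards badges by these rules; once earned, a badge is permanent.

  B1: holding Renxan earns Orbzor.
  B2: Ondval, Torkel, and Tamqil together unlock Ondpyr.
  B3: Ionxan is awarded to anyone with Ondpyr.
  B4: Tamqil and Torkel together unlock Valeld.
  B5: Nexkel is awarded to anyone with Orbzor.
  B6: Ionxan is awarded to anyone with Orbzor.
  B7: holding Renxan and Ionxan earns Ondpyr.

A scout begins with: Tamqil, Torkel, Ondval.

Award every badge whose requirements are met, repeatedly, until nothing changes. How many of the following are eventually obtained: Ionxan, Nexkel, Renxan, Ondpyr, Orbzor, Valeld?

With Ondval, Torkel, and Tamqil, Ondpyr is earned (B2).
With Tamqil and Torkel, Valeld is earned (B4).
With Ondpyr, Ionxan is earned (B3).
Ionxan: reached.
Nexkel would need Orbzor (B5), but Orbzor is never earned.
No rule produces Renxan, and it is not given.
Ondpyr: reached.
Orbzor would need Renxan (B1), but Renxan is never earned.
Valeld: reached.
Reached: Ionxan, Ondpyr, and Valeld — 3 of the 6.

3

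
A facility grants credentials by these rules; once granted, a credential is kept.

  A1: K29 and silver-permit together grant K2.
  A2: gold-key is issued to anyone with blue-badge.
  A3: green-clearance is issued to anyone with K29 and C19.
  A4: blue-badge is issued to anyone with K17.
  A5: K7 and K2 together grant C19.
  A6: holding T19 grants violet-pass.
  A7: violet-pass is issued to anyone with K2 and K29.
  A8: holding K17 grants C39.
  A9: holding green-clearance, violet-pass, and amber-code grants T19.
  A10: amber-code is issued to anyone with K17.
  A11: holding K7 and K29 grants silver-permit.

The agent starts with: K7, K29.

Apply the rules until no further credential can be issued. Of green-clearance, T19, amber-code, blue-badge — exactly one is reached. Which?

Holding K7 and K29 grants silver-permit (A11).
Holding K29 and silver-permit grants K2 (A1).
Holding K7 and K2 grants C19 (A5).
Holding K29 and C19 grants green-clearance (A3).
amber-code would need K17 (A10), but K17 is never granted. blue-badge would need K17 (A4), but K17 is never granted. T19 would need green-clearance, violet-pass, and amber-code (A9), but amber-code is never granted.

green-clearance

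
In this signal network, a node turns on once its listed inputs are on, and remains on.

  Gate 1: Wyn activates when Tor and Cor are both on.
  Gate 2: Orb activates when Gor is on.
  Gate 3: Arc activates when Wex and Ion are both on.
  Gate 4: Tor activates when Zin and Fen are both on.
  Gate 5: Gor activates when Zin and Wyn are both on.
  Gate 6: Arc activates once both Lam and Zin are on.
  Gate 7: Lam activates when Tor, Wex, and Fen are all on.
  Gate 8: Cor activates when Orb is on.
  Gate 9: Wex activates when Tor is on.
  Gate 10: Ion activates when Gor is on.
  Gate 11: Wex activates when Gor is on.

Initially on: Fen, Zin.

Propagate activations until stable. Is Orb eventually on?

No

Orb would need Gor (Gate 2), but Gor never turns on.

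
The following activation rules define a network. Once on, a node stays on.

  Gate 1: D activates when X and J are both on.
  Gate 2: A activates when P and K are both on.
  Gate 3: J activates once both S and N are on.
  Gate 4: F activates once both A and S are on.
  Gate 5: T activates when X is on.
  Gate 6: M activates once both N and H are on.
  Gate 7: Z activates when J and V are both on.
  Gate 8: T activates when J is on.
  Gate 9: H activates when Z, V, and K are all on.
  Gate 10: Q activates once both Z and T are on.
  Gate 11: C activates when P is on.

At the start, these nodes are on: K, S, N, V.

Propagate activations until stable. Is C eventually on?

No

C would need P (Gate 11), but P never turns on.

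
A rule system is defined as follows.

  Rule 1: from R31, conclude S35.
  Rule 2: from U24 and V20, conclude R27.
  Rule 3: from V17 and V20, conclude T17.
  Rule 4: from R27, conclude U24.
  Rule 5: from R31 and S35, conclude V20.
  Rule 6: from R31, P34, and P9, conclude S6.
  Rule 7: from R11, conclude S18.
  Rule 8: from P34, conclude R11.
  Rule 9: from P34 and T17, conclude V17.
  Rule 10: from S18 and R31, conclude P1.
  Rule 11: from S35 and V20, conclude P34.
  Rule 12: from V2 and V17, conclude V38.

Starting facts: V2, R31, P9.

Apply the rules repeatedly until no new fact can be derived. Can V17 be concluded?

V17 would need P34 and T17 (Rule 9), but T17 is never established.

No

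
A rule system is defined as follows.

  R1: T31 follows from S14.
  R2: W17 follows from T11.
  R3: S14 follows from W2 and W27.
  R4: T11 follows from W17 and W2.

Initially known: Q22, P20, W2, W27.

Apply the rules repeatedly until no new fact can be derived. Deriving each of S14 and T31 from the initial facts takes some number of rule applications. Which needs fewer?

S14: From W2 and W27, R3 gives S14. [1 rule application]
T31: From W2 and W27, R3 gives S14. S14 holds, so T31 follows (R1). [2 rule applications]
S14 needs fewer.

S14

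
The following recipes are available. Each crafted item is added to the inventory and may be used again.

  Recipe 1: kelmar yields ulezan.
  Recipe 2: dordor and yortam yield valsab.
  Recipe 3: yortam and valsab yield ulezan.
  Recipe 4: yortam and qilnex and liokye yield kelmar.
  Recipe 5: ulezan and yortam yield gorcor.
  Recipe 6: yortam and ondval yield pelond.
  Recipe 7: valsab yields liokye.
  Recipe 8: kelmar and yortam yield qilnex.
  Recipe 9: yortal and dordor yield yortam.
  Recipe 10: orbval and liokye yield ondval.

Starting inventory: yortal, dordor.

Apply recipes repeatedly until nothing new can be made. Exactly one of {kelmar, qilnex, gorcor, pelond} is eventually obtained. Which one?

gorcor

Using Recipe 9, yortal and dordor make yortam.
Using Recipe 2, dordor and yortam make valsab.
yortam and valsab → ulezan (Recipe 3).
Using Recipe 5, ulezan and yortam make gorcor.
qilnex would need kelmar and yortam (Recipe 8), but kelmar is never obtained. pelond would need yortam and ondval (Recipe 6), but ondval is never obtained. kelmar would need yortam, qilnex, and liokye (Recipe 4), but qilnex is never obtained.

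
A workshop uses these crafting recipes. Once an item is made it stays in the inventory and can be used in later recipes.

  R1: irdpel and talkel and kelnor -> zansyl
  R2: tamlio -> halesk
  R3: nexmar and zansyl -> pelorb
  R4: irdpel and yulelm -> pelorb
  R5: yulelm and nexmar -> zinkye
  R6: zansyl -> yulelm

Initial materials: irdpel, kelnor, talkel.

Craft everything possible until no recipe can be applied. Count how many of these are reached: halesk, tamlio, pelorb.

1

Using R1, irdpel, talkel, and kelnor make zansyl.
Using R6, zansyl makes yulelm.
Using R4, irdpel and yulelm make pelorb.
halesk would need tamlio (R2), but tamlio is never obtained.
No rule produces tamlio, and it is not given.
pelorb: reached.
Reached: pelorb — 1 of the 3.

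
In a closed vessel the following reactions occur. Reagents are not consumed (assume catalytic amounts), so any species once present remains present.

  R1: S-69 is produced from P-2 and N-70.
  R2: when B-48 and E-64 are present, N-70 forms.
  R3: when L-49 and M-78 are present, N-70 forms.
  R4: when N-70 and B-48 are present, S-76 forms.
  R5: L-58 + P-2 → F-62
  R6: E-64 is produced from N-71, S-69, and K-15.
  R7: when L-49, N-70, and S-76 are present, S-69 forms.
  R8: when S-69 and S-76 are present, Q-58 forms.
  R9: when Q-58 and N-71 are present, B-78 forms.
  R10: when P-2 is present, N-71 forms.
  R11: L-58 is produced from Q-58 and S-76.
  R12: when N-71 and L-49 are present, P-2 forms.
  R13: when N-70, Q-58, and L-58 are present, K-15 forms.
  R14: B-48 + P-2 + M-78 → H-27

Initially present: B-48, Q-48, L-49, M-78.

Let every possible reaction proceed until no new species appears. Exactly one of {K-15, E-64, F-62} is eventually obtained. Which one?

K-15

L-49 and M-78 present → N-70 forms (R3).
N-70 and B-48 present → S-76 forms (R4).
L-49, N-70, and S-76 present → S-69 forms (R7).
S-69 and S-76 present → Q-58 forms (R8).
Q-58 and S-76 present → L-58 forms (R11).
N-70, Q-58, and L-58 present → K-15 forms (R13).
F-62 would need L-58 and P-2 (R5), but P-2 never forms. E-64 would need N-71, S-69, and K-15 (R6), but N-71 never forms.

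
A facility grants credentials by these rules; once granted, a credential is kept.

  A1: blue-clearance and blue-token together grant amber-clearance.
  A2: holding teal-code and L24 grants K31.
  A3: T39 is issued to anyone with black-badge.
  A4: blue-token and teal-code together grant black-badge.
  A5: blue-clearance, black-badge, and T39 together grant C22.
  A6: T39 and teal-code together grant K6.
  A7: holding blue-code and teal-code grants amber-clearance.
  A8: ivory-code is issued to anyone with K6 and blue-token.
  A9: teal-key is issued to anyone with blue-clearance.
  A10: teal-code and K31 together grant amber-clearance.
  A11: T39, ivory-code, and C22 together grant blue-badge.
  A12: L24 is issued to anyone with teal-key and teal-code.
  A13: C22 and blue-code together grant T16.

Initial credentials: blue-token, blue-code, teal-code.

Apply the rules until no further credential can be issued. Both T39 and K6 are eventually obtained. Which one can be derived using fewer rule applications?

T39

T39: Holding blue-token and teal-code grants black-badge (A4). Holding black-badge grants T39 (A3). [2 rule applications]
K6: Holding blue-token and teal-code grants black-badge (A4). Holding black-badge grants T39 (A3). Holding T39 and teal-code grants K6 (A6). [3 rule applications]
T39 needs fewer.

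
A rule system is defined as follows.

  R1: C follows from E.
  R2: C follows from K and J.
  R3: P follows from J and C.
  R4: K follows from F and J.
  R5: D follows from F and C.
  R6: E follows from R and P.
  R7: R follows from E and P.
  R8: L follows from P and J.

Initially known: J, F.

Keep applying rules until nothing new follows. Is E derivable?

No

E would need R and P (R6), but R is never established.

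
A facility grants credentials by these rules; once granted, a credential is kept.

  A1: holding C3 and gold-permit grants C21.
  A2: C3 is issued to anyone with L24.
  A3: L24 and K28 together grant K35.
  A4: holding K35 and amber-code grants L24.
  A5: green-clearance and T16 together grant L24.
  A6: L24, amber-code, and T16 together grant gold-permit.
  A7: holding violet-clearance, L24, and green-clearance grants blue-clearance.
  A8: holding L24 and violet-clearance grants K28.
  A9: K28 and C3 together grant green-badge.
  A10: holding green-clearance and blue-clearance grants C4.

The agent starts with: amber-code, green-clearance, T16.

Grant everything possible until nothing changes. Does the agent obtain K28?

No

K28 would need L24 and violet-clearance (A8), but violet-clearance is never granted.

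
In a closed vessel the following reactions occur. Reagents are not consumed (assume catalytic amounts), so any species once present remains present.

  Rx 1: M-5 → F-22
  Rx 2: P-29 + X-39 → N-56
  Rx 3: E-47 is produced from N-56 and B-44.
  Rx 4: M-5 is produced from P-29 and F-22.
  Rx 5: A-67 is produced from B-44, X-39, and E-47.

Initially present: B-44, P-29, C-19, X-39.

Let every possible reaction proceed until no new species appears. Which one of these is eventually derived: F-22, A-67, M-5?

P-29 and X-39 present → N-56 forms (Rx 2).
N-56 and B-44 present → E-47 forms (Rx 3).
B-44, X-39, and E-47 present → A-67 forms (Rx 5).
M-5 would need P-29 and F-22 (Rx 4), but F-22 never forms. F-22 would need M-5 (Rx 1), but M-5 never forms.

A-67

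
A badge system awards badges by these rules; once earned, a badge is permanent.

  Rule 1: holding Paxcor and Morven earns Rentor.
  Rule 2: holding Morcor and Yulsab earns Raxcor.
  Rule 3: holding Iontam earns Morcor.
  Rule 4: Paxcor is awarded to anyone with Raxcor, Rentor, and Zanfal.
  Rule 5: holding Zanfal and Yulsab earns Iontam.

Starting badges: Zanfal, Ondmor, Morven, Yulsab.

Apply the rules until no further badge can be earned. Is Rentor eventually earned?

No

Rentor would need Paxcor and Morven (Rule 1), but Paxcor is never earned.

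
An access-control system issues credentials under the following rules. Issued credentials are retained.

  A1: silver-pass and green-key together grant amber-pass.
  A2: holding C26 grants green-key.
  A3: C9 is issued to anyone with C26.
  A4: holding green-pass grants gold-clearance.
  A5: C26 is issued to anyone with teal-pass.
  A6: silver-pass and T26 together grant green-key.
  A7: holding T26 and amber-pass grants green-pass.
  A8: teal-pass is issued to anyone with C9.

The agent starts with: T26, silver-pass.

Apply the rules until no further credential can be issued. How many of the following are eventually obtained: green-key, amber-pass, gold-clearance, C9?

Holding silver-pass and T26 grants green-key (A6).
Holding silver-pass and green-key grants amber-pass (A1).
Holding T26 and amber-pass grants green-pass (A7).
Holding green-pass grants gold-clearance (A4).
green-key: reached.
amber-pass: reached.
gold-clearance: reached.
C9 would need C26 (A3), but C26 is never granted.
Reached: green-key, amber-pass, and gold-clearance — 3 of the 4.

3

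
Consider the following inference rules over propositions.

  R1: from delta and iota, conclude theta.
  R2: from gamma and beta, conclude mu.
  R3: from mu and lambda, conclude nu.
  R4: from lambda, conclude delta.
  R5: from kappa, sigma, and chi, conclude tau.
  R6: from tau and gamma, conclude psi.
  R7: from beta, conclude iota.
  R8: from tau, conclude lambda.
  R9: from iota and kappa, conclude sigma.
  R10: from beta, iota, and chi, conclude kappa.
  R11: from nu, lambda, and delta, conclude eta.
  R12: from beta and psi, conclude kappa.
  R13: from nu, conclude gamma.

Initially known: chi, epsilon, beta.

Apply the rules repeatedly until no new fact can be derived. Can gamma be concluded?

No

gamma would need nu (R13), but nu is never established.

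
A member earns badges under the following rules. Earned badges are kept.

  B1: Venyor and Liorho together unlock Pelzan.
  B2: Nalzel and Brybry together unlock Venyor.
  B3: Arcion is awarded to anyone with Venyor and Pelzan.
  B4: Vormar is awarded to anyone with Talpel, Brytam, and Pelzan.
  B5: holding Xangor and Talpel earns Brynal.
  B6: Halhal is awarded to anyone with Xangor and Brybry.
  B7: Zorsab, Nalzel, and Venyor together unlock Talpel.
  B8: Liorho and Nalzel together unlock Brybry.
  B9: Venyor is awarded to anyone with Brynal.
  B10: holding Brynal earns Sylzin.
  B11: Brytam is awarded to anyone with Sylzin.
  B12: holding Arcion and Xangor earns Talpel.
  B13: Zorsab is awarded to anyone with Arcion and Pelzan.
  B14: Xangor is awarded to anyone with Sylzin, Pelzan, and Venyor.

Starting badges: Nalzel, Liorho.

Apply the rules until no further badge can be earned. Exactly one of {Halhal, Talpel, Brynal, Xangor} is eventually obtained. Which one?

With Liorho and Nalzel, Brybry is earned (B8).
With Nalzel and Brybry, Venyor is earned (B2).
With Venyor and Liorho, Pelzan is earned (B1).
With Venyor and Pelzan, Arcion is earned (B3).
With Arcion and Pelzan, Zorsab is earned (B13).
With Zorsab, Nalzel, and Venyor, Talpel is earned (B7).
Halhal would need Xangor and Brybry (B6), but Xangor is never earned. Xangor would need Sylzin, Pelzan, and Venyor (B14), but Sylzin is never earned. Brynal would need Xangor and Talpel (B5), but Xangor is never earned.

Talpel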